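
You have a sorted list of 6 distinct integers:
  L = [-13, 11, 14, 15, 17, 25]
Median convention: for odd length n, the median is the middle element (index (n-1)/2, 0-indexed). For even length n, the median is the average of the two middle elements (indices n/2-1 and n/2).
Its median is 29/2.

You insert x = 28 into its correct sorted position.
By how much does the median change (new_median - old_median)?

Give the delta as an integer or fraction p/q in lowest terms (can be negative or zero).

Answer: 1/2

Derivation:
Old median = 29/2
After inserting x = 28: new sorted = [-13, 11, 14, 15, 17, 25, 28]
New median = 15
Delta = 15 - 29/2 = 1/2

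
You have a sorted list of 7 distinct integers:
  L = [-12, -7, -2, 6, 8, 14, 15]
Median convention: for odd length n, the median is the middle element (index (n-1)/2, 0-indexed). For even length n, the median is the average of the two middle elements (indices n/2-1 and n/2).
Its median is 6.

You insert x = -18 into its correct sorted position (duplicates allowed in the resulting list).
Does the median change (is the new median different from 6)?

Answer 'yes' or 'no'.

Answer: yes

Derivation:
Old median = 6
Insert x = -18
New median = 2
Changed? yes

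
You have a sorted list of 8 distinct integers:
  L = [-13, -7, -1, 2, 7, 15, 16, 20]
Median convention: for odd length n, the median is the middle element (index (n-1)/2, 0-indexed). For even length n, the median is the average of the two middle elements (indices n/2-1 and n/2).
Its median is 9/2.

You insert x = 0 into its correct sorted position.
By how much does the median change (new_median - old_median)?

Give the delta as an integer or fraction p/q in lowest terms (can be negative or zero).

Old median = 9/2
After inserting x = 0: new sorted = [-13, -7, -1, 0, 2, 7, 15, 16, 20]
New median = 2
Delta = 2 - 9/2 = -5/2

Answer: -5/2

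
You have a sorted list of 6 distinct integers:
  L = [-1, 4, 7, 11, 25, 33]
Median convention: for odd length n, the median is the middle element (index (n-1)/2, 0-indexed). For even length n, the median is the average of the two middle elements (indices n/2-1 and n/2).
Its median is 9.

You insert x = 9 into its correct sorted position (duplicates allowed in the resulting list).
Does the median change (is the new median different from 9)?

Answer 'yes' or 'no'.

Old median = 9
Insert x = 9
New median = 9
Changed? no

Answer: no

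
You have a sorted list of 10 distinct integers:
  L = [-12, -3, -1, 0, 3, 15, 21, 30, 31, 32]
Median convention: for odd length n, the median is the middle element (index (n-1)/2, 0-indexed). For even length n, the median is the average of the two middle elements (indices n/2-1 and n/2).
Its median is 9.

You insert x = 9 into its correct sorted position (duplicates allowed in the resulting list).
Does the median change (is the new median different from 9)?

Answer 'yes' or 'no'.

Old median = 9
Insert x = 9
New median = 9
Changed? no

Answer: no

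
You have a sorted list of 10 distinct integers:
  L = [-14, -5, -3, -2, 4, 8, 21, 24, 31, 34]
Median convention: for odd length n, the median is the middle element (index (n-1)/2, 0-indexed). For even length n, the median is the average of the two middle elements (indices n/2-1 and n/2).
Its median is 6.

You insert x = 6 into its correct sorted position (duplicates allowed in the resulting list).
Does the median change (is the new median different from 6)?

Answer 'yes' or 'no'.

Old median = 6
Insert x = 6
New median = 6
Changed? no

Answer: no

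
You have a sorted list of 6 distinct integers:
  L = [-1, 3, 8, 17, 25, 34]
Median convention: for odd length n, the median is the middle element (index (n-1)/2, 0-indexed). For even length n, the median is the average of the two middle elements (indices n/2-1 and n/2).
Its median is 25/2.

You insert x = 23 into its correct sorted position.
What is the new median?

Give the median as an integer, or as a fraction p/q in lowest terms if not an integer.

Answer: 17

Derivation:
Old list (sorted, length 6): [-1, 3, 8, 17, 25, 34]
Old median = 25/2
Insert x = 23
Old length even (6). Middle pair: indices 2,3 = 8,17.
New length odd (7). New median = single middle element.
x = 23: 4 elements are < x, 2 elements are > x.
New sorted list: [-1, 3, 8, 17, 23, 25, 34]
New median = 17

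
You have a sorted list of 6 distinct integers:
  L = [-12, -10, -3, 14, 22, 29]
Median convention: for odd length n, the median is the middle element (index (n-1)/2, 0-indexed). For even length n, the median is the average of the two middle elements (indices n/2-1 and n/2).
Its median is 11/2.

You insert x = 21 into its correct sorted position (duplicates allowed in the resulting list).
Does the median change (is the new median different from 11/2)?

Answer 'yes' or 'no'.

Answer: yes

Derivation:
Old median = 11/2
Insert x = 21
New median = 14
Changed? yes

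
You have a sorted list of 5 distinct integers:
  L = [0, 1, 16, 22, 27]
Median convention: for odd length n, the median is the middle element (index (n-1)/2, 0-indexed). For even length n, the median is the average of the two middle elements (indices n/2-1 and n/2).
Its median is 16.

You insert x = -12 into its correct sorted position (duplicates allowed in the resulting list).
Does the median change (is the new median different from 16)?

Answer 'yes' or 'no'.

Answer: yes

Derivation:
Old median = 16
Insert x = -12
New median = 17/2
Changed? yes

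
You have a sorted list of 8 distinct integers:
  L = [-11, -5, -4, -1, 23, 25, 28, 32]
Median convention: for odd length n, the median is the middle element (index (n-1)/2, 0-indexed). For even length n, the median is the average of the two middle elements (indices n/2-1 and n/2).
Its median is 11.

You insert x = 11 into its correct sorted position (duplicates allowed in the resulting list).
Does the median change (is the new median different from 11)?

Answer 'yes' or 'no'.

Old median = 11
Insert x = 11
New median = 11
Changed? no

Answer: no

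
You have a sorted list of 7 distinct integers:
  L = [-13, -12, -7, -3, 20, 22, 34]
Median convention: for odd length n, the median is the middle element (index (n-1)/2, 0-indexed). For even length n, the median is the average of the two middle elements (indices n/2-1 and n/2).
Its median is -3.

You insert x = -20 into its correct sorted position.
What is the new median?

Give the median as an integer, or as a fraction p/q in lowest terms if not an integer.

Answer: -5

Derivation:
Old list (sorted, length 7): [-13, -12, -7, -3, 20, 22, 34]
Old median = -3
Insert x = -20
Old length odd (7). Middle was index 3 = -3.
New length even (8). New median = avg of two middle elements.
x = -20: 0 elements are < x, 7 elements are > x.
New sorted list: [-20, -13, -12, -7, -3, 20, 22, 34]
New median = -5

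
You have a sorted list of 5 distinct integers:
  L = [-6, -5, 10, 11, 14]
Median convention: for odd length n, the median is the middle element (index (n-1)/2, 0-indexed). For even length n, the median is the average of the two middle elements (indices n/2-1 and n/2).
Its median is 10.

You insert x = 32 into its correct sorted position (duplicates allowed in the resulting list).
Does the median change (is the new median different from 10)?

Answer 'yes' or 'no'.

Old median = 10
Insert x = 32
New median = 21/2
Changed? yes

Answer: yes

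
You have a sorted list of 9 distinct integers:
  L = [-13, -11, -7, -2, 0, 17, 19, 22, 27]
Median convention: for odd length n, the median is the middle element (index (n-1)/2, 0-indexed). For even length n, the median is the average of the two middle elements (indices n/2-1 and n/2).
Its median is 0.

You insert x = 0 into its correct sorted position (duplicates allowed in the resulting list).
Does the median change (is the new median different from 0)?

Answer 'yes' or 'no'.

Answer: no

Derivation:
Old median = 0
Insert x = 0
New median = 0
Changed? no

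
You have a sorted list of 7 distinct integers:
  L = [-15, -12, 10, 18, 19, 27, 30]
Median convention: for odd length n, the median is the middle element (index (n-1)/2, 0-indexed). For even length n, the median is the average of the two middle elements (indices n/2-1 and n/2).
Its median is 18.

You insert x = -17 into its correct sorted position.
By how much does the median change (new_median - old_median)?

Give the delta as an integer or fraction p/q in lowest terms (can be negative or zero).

Old median = 18
After inserting x = -17: new sorted = [-17, -15, -12, 10, 18, 19, 27, 30]
New median = 14
Delta = 14 - 18 = -4

Answer: -4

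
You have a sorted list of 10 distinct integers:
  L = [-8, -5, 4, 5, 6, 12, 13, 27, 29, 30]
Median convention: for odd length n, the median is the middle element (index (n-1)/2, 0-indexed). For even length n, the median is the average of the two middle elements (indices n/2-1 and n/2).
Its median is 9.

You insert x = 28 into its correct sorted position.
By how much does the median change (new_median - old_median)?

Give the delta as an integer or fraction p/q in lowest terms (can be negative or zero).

Old median = 9
After inserting x = 28: new sorted = [-8, -5, 4, 5, 6, 12, 13, 27, 28, 29, 30]
New median = 12
Delta = 12 - 9 = 3

Answer: 3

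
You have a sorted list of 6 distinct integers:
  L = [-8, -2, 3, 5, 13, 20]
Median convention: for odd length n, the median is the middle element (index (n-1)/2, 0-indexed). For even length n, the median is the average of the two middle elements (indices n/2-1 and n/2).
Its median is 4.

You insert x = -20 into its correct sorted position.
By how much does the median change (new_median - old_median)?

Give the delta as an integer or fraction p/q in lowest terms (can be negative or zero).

Answer: -1

Derivation:
Old median = 4
After inserting x = -20: new sorted = [-20, -8, -2, 3, 5, 13, 20]
New median = 3
Delta = 3 - 4 = -1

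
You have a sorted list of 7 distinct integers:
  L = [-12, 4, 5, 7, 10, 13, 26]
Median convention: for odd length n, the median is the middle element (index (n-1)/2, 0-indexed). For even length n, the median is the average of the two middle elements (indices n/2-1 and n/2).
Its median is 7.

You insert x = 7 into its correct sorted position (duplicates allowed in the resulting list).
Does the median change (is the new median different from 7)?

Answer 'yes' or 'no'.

Old median = 7
Insert x = 7
New median = 7
Changed? no

Answer: no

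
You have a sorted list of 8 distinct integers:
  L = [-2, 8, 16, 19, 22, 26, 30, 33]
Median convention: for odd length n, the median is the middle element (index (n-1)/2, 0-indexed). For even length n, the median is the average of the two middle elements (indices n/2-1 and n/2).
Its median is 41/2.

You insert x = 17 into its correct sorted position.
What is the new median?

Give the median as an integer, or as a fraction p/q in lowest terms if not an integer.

Old list (sorted, length 8): [-2, 8, 16, 19, 22, 26, 30, 33]
Old median = 41/2
Insert x = 17
Old length even (8). Middle pair: indices 3,4 = 19,22.
New length odd (9). New median = single middle element.
x = 17: 3 elements are < x, 5 elements are > x.
New sorted list: [-2, 8, 16, 17, 19, 22, 26, 30, 33]
New median = 19

Answer: 19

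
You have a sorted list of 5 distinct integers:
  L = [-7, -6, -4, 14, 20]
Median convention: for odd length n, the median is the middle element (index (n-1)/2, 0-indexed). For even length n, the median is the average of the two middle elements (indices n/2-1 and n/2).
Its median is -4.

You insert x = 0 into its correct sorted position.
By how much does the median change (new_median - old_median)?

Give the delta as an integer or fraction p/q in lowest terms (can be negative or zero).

Answer: 2

Derivation:
Old median = -4
After inserting x = 0: new sorted = [-7, -6, -4, 0, 14, 20]
New median = -2
Delta = -2 - -4 = 2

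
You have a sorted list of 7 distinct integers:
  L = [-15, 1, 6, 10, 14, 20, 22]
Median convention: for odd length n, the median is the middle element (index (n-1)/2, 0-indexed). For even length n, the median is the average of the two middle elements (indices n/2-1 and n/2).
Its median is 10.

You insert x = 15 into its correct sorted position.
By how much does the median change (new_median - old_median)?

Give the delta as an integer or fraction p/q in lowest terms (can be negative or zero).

Old median = 10
After inserting x = 15: new sorted = [-15, 1, 6, 10, 14, 15, 20, 22]
New median = 12
Delta = 12 - 10 = 2

Answer: 2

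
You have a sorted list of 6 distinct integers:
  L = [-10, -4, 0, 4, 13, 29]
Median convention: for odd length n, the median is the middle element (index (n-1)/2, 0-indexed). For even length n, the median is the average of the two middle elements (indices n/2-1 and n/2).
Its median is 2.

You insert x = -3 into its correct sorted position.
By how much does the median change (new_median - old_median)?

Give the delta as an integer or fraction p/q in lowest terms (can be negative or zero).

Old median = 2
After inserting x = -3: new sorted = [-10, -4, -3, 0, 4, 13, 29]
New median = 0
Delta = 0 - 2 = -2

Answer: -2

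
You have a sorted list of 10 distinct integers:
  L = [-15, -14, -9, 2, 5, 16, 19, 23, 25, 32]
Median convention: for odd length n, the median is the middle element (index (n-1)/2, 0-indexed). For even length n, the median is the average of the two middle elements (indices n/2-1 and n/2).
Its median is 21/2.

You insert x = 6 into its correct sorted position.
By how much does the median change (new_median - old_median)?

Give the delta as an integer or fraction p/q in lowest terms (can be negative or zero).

Answer: -9/2

Derivation:
Old median = 21/2
After inserting x = 6: new sorted = [-15, -14, -9, 2, 5, 6, 16, 19, 23, 25, 32]
New median = 6
Delta = 6 - 21/2 = -9/2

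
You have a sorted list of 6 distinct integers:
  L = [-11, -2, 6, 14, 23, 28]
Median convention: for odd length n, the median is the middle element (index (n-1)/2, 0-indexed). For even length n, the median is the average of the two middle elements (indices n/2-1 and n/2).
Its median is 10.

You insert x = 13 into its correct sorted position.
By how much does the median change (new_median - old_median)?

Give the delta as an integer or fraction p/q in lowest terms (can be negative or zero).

Old median = 10
After inserting x = 13: new sorted = [-11, -2, 6, 13, 14, 23, 28]
New median = 13
Delta = 13 - 10 = 3

Answer: 3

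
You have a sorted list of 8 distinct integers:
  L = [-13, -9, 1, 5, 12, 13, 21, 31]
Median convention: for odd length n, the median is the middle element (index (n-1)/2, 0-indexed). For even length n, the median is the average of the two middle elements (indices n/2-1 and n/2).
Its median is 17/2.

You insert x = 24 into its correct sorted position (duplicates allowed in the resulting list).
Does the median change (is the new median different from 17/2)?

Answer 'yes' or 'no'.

Old median = 17/2
Insert x = 24
New median = 12
Changed? yes

Answer: yes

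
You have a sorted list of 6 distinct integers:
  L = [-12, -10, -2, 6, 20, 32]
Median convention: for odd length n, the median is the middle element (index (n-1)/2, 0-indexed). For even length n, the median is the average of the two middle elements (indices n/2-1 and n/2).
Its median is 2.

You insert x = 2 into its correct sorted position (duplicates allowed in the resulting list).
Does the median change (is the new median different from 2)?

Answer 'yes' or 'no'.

Answer: no

Derivation:
Old median = 2
Insert x = 2
New median = 2
Changed? no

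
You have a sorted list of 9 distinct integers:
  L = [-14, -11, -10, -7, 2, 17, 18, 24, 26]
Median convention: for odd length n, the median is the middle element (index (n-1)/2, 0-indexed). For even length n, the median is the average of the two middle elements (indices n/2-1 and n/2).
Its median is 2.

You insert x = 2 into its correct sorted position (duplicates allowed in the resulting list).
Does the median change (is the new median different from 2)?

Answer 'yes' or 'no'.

Answer: no

Derivation:
Old median = 2
Insert x = 2
New median = 2
Changed? no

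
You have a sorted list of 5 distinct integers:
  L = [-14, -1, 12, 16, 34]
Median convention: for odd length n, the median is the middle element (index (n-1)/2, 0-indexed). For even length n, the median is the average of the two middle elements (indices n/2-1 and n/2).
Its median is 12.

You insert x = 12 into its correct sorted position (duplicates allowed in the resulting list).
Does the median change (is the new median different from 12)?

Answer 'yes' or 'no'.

Answer: no

Derivation:
Old median = 12
Insert x = 12
New median = 12
Changed? no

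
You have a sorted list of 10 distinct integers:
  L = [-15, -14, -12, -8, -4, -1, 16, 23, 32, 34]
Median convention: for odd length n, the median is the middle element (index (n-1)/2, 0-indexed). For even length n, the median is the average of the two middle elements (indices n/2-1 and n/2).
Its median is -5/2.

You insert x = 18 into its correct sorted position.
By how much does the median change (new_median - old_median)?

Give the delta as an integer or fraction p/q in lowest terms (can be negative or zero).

Old median = -5/2
After inserting x = 18: new sorted = [-15, -14, -12, -8, -4, -1, 16, 18, 23, 32, 34]
New median = -1
Delta = -1 - -5/2 = 3/2

Answer: 3/2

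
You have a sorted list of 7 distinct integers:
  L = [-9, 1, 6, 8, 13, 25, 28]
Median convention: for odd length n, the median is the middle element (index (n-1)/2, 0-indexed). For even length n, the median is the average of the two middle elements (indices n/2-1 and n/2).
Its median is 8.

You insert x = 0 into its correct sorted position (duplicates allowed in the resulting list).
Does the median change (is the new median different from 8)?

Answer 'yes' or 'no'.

Old median = 8
Insert x = 0
New median = 7
Changed? yes

Answer: yes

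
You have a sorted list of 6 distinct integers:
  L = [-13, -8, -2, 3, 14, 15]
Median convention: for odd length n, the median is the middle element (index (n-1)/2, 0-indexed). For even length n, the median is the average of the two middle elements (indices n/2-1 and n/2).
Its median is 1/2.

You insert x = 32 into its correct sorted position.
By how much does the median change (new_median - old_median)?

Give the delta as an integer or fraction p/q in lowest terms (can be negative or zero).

Old median = 1/2
After inserting x = 32: new sorted = [-13, -8, -2, 3, 14, 15, 32]
New median = 3
Delta = 3 - 1/2 = 5/2

Answer: 5/2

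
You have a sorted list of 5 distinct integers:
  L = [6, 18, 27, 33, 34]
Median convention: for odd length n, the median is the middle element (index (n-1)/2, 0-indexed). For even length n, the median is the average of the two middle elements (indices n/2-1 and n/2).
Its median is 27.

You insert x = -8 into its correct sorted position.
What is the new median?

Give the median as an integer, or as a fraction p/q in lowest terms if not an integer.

Answer: 45/2

Derivation:
Old list (sorted, length 5): [6, 18, 27, 33, 34]
Old median = 27
Insert x = -8
Old length odd (5). Middle was index 2 = 27.
New length even (6). New median = avg of two middle elements.
x = -8: 0 elements are < x, 5 elements are > x.
New sorted list: [-8, 6, 18, 27, 33, 34]
New median = 45/2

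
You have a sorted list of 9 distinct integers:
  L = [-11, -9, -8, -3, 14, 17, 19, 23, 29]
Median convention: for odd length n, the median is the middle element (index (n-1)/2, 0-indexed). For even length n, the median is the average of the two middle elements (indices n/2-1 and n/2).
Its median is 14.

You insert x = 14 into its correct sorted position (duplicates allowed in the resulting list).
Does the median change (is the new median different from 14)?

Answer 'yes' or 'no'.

Answer: no

Derivation:
Old median = 14
Insert x = 14
New median = 14
Changed? no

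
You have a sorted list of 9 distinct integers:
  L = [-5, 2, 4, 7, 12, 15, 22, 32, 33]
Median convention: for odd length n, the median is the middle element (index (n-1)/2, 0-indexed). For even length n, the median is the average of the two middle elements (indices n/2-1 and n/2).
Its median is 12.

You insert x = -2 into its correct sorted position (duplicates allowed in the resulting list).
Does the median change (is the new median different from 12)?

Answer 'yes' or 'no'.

Old median = 12
Insert x = -2
New median = 19/2
Changed? yes

Answer: yes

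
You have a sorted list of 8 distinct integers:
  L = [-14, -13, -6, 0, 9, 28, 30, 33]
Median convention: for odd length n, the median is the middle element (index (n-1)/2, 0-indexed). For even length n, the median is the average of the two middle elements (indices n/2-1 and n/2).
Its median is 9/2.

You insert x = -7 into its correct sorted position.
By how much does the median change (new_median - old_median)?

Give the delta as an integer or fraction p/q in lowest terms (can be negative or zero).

Old median = 9/2
After inserting x = -7: new sorted = [-14, -13, -7, -6, 0, 9, 28, 30, 33]
New median = 0
Delta = 0 - 9/2 = -9/2

Answer: -9/2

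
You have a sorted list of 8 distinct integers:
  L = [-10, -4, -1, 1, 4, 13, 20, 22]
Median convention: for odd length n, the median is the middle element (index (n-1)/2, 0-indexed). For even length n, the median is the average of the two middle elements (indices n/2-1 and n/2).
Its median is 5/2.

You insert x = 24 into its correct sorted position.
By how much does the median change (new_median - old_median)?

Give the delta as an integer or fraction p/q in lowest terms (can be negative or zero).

Old median = 5/2
After inserting x = 24: new sorted = [-10, -4, -1, 1, 4, 13, 20, 22, 24]
New median = 4
Delta = 4 - 5/2 = 3/2

Answer: 3/2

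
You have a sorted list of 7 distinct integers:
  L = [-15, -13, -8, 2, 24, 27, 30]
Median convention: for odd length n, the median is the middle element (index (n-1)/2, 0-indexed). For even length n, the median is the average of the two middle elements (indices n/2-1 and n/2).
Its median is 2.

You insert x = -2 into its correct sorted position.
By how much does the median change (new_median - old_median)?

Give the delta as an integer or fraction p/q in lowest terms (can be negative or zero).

Old median = 2
After inserting x = -2: new sorted = [-15, -13, -8, -2, 2, 24, 27, 30]
New median = 0
Delta = 0 - 2 = -2

Answer: -2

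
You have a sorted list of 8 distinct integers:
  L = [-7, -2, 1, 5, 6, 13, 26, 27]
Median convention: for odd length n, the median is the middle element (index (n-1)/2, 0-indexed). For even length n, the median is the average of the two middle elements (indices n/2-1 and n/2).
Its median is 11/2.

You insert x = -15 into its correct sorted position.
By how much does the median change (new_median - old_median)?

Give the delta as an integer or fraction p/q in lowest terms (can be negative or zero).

Answer: -1/2

Derivation:
Old median = 11/2
After inserting x = -15: new sorted = [-15, -7, -2, 1, 5, 6, 13, 26, 27]
New median = 5
Delta = 5 - 11/2 = -1/2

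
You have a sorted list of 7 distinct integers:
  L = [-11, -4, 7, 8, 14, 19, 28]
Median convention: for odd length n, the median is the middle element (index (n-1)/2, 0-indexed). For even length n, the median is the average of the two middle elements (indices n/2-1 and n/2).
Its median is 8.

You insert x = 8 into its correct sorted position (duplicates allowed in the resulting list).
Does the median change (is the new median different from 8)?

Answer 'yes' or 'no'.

Answer: no

Derivation:
Old median = 8
Insert x = 8
New median = 8
Changed? no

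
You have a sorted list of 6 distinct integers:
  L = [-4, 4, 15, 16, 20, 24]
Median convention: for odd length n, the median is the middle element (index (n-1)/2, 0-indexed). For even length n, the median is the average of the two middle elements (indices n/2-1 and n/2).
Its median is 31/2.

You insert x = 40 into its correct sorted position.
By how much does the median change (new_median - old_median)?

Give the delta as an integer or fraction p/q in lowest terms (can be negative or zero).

Answer: 1/2

Derivation:
Old median = 31/2
After inserting x = 40: new sorted = [-4, 4, 15, 16, 20, 24, 40]
New median = 16
Delta = 16 - 31/2 = 1/2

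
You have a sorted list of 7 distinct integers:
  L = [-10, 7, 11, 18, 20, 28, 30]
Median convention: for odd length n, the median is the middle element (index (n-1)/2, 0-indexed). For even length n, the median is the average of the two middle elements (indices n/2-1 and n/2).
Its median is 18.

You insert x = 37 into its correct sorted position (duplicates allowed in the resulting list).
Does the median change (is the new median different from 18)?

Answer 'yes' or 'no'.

Old median = 18
Insert x = 37
New median = 19
Changed? yes

Answer: yes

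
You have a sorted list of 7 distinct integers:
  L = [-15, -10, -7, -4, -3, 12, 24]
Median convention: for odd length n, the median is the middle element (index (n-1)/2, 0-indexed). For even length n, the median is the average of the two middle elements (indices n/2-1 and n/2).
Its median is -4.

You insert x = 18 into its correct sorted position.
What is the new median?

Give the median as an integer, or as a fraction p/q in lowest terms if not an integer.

Answer: -7/2

Derivation:
Old list (sorted, length 7): [-15, -10, -7, -4, -3, 12, 24]
Old median = -4
Insert x = 18
Old length odd (7). Middle was index 3 = -4.
New length even (8). New median = avg of two middle elements.
x = 18: 6 elements are < x, 1 elements are > x.
New sorted list: [-15, -10, -7, -4, -3, 12, 18, 24]
New median = -7/2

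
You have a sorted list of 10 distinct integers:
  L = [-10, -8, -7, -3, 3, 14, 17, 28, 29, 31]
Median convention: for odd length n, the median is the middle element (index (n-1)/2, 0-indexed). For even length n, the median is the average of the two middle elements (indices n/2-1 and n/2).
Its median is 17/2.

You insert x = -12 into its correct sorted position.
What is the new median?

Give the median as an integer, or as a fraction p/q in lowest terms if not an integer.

Old list (sorted, length 10): [-10, -8, -7, -3, 3, 14, 17, 28, 29, 31]
Old median = 17/2
Insert x = -12
Old length even (10). Middle pair: indices 4,5 = 3,14.
New length odd (11). New median = single middle element.
x = -12: 0 elements are < x, 10 elements are > x.
New sorted list: [-12, -10, -8, -7, -3, 3, 14, 17, 28, 29, 31]
New median = 3

Answer: 3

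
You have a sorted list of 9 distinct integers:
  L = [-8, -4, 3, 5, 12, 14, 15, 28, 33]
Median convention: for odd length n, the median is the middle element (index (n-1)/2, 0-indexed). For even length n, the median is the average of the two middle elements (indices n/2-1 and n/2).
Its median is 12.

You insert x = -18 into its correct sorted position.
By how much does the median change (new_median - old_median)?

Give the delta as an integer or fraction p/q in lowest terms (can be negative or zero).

Answer: -7/2

Derivation:
Old median = 12
After inserting x = -18: new sorted = [-18, -8, -4, 3, 5, 12, 14, 15, 28, 33]
New median = 17/2
Delta = 17/2 - 12 = -7/2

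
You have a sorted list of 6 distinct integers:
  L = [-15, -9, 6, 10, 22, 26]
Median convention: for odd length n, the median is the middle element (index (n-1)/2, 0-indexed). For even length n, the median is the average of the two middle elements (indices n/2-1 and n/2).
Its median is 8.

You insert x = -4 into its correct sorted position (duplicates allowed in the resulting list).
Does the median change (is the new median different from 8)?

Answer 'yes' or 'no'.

Answer: yes

Derivation:
Old median = 8
Insert x = -4
New median = 6
Changed? yes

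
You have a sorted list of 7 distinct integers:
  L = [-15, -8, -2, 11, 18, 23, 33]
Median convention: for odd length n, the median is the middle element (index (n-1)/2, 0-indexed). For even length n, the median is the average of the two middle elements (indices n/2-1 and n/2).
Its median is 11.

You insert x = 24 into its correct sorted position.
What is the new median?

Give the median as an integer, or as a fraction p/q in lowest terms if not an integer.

Old list (sorted, length 7): [-15, -8, -2, 11, 18, 23, 33]
Old median = 11
Insert x = 24
Old length odd (7). Middle was index 3 = 11.
New length even (8). New median = avg of two middle elements.
x = 24: 6 elements are < x, 1 elements are > x.
New sorted list: [-15, -8, -2, 11, 18, 23, 24, 33]
New median = 29/2

Answer: 29/2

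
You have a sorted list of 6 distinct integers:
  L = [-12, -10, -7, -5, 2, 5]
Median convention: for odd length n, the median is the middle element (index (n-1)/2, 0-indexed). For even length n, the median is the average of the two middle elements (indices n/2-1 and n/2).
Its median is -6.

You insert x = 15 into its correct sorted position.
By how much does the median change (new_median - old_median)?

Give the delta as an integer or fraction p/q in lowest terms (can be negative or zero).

Old median = -6
After inserting x = 15: new sorted = [-12, -10, -7, -5, 2, 5, 15]
New median = -5
Delta = -5 - -6 = 1

Answer: 1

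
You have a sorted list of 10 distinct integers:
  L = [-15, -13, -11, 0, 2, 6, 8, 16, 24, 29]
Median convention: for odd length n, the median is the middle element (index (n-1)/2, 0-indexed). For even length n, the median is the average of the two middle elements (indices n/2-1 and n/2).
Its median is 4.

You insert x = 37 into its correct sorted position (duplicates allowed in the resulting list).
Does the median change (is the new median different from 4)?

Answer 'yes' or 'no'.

Old median = 4
Insert x = 37
New median = 6
Changed? yes

Answer: yes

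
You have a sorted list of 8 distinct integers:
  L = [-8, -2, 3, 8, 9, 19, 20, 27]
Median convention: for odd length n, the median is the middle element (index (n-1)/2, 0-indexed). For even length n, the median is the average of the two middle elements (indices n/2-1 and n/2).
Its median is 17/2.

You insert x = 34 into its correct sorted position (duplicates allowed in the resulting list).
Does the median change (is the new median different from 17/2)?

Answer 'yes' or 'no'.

Answer: yes

Derivation:
Old median = 17/2
Insert x = 34
New median = 9
Changed? yes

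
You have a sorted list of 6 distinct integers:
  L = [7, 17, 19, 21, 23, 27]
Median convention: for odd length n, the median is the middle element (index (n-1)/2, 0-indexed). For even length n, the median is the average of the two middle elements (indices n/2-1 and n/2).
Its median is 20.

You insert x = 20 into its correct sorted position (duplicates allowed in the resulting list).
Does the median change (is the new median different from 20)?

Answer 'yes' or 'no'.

Old median = 20
Insert x = 20
New median = 20
Changed? no

Answer: no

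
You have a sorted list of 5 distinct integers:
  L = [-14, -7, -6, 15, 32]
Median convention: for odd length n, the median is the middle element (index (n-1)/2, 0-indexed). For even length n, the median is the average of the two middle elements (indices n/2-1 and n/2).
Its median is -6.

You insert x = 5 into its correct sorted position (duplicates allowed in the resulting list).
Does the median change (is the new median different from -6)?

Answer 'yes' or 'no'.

Answer: yes

Derivation:
Old median = -6
Insert x = 5
New median = -1/2
Changed? yes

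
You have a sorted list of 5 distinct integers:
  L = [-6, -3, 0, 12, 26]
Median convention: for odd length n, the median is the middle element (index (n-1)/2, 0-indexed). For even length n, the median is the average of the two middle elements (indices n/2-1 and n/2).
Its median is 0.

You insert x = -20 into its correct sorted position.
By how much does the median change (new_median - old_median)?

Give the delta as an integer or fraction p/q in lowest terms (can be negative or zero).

Answer: -3/2

Derivation:
Old median = 0
After inserting x = -20: new sorted = [-20, -6, -3, 0, 12, 26]
New median = -3/2
Delta = -3/2 - 0 = -3/2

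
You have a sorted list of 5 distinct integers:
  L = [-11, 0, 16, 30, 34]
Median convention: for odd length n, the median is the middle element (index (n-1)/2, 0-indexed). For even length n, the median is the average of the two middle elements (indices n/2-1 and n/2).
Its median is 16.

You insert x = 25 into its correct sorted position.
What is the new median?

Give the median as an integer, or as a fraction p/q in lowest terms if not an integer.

Answer: 41/2

Derivation:
Old list (sorted, length 5): [-11, 0, 16, 30, 34]
Old median = 16
Insert x = 25
Old length odd (5). Middle was index 2 = 16.
New length even (6). New median = avg of two middle elements.
x = 25: 3 elements are < x, 2 elements are > x.
New sorted list: [-11, 0, 16, 25, 30, 34]
New median = 41/2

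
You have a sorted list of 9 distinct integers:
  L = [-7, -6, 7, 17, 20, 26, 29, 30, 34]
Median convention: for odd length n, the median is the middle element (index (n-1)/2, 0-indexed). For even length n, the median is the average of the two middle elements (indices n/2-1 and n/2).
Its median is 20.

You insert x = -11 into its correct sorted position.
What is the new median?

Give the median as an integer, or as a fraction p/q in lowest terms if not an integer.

Answer: 37/2

Derivation:
Old list (sorted, length 9): [-7, -6, 7, 17, 20, 26, 29, 30, 34]
Old median = 20
Insert x = -11
Old length odd (9). Middle was index 4 = 20.
New length even (10). New median = avg of two middle elements.
x = -11: 0 elements are < x, 9 elements are > x.
New sorted list: [-11, -7, -6, 7, 17, 20, 26, 29, 30, 34]
New median = 37/2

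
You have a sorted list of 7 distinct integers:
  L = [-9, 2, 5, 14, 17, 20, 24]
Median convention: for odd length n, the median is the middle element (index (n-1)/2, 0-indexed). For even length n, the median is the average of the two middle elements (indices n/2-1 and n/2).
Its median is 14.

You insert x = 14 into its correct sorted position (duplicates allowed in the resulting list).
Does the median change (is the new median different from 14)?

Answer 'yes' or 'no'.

Answer: no

Derivation:
Old median = 14
Insert x = 14
New median = 14
Changed? no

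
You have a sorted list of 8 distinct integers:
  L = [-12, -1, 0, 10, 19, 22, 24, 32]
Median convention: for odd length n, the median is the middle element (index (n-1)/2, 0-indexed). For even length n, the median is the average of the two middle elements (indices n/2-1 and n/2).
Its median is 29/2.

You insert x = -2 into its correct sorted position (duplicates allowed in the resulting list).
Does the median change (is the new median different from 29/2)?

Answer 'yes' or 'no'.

Answer: yes

Derivation:
Old median = 29/2
Insert x = -2
New median = 10
Changed? yes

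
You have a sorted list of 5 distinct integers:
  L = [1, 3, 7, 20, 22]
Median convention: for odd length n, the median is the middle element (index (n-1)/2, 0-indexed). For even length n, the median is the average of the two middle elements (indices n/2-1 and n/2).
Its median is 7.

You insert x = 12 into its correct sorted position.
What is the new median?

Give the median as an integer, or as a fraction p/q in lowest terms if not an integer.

Old list (sorted, length 5): [1, 3, 7, 20, 22]
Old median = 7
Insert x = 12
Old length odd (5). Middle was index 2 = 7.
New length even (6). New median = avg of two middle elements.
x = 12: 3 elements are < x, 2 elements are > x.
New sorted list: [1, 3, 7, 12, 20, 22]
New median = 19/2

Answer: 19/2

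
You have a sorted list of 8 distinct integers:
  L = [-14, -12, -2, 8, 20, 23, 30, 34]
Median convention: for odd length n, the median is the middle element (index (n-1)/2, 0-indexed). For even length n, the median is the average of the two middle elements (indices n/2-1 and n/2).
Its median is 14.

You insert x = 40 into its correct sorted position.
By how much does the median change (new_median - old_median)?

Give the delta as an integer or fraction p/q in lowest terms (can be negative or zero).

Answer: 6

Derivation:
Old median = 14
After inserting x = 40: new sorted = [-14, -12, -2, 8, 20, 23, 30, 34, 40]
New median = 20
Delta = 20 - 14 = 6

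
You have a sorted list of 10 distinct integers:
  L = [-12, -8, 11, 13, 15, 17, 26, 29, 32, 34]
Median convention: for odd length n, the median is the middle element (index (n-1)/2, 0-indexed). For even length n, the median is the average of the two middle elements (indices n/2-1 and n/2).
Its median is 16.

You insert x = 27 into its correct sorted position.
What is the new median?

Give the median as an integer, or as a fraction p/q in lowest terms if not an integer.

Old list (sorted, length 10): [-12, -8, 11, 13, 15, 17, 26, 29, 32, 34]
Old median = 16
Insert x = 27
Old length even (10). Middle pair: indices 4,5 = 15,17.
New length odd (11). New median = single middle element.
x = 27: 7 elements are < x, 3 elements are > x.
New sorted list: [-12, -8, 11, 13, 15, 17, 26, 27, 29, 32, 34]
New median = 17

Answer: 17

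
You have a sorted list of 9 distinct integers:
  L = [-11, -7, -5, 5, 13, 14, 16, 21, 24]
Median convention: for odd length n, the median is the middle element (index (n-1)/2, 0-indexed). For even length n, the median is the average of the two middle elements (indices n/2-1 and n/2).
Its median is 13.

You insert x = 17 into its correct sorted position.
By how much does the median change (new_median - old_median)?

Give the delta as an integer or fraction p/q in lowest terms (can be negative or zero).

Answer: 1/2

Derivation:
Old median = 13
After inserting x = 17: new sorted = [-11, -7, -5, 5, 13, 14, 16, 17, 21, 24]
New median = 27/2
Delta = 27/2 - 13 = 1/2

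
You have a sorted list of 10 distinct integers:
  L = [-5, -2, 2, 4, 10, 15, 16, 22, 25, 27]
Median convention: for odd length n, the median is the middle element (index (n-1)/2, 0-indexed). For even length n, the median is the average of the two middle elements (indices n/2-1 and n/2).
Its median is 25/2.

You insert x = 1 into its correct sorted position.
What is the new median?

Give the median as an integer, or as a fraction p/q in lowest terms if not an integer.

Old list (sorted, length 10): [-5, -2, 2, 4, 10, 15, 16, 22, 25, 27]
Old median = 25/2
Insert x = 1
Old length even (10). Middle pair: indices 4,5 = 10,15.
New length odd (11). New median = single middle element.
x = 1: 2 elements are < x, 8 elements are > x.
New sorted list: [-5, -2, 1, 2, 4, 10, 15, 16, 22, 25, 27]
New median = 10

Answer: 10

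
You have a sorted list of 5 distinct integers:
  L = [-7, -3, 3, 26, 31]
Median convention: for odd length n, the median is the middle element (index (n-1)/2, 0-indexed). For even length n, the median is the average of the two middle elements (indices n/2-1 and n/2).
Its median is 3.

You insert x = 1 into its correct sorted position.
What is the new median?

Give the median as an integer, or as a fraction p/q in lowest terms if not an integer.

Old list (sorted, length 5): [-7, -3, 3, 26, 31]
Old median = 3
Insert x = 1
Old length odd (5). Middle was index 2 = 3.
New length even (6). New median = avg of two middle elements.
x = 1: 2 elements are < x, 3 elements are > x.
New sorted list: [-7, -3, 1, 3, 26, 31]
New median = 2

Answer: 2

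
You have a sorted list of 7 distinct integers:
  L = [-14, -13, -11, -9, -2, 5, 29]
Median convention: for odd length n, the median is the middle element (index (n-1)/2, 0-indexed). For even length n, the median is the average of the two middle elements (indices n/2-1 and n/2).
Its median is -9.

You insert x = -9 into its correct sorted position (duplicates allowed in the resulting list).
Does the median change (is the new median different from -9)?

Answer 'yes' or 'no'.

Answer: no

Derivation:
Old median = -9
Insert x = -9
New median = -9
Changed? no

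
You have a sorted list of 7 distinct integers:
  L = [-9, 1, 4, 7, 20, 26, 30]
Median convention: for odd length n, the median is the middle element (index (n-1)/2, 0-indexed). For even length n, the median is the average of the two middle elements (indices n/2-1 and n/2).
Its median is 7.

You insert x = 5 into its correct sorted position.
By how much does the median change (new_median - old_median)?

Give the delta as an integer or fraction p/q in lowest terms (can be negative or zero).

Old median = 7
After inserting x = 5: new sorted = [-9, 1, 4, 5, 7, 20, 26, 30]
New median = 6
Delta = 6 - 7 = -1

Answer: -1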